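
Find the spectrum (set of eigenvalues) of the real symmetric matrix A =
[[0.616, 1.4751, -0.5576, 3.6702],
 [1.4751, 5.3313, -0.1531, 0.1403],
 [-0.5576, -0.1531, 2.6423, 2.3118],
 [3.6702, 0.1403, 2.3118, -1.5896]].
sigma(A) ≈ {-5, 2, 4, 6}

A is real symmetric, so its spectrum consists of real eigenvalues. Expanding the characteristic polynomial of the displayed matrix gives
  det(λ I - A) = p(λ) = λ^4 + (-7)λ^3 + (-16)λ^2 + (172)λ + (-240).
Solving p(λ) = 0 yields eigenvalues ≈ -5, 2, 4, 6. (A is shown rounded to 4 decimals, so these recover the underlying integer eigenvalues to within that precision.)
Verification: the trace of A = 7 equals the sum of eigenvalues 7, and det(A) ≈ -240.0003 matches the eigenvalue product -240.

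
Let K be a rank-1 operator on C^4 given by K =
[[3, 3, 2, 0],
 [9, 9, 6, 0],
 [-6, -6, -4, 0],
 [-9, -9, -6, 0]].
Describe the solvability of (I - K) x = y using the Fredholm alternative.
(I - K) is invertible (det(I - K) = -7 ≠ 0), so for every y in C^4 the equation (I - K) x = y has a unique solution.

K has rank 1, so it is an outer product K = u v^T: every row of K is a multiple of one row vector. Reading off the entries, u = (1, 3, -2, -3) and v = (3, 3, 2, 0) (row i of K equals u_i·v^T). A rank-one matrix u v^T satisfies K u = u (v·u) and kills the (3)-dimensional subspace v^⊥, so its characteristic polynomial is lambda^3 (lambda - v·u) with v·u = tr K = 8. Hence the eigenvalues of I - K are 1 (multiplicity 3) and 1 - (8) = -7, so det(I - K) = -7. (Direct check: I - K =
[[-2, -3, -2, 0],
 [-9, -8, -6, 0],
 [6, 6, 5, 0],
 [9, 9, 6, 1]]
has determinant -7.) The finite-dimensional Fredholm alternative says: either (I - K) is invertible, or ker(I - K) ≠ {0} and then range(I - K) = ker((I - K)^*)^⊥, with dim ker(I - K) = dim ker((I - K)^*). Since det(I - K) ≠ 0, 1 is not an eigenvalue of K and ker(I - K) = {0}, so we are in the first case: for every y there is a unique x = (I - K)^(-1) y. Explicitly, by the Sherman–Morrison formula, (I - u v^T)^(-1) = I + u v^T/(1 - v·u), i.e. (I - K)^(-1) = I + K/(-7).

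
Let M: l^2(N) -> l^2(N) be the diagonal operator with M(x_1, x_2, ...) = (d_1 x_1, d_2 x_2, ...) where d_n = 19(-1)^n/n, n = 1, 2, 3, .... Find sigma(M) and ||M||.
sigma(M) = {19(-1)^n/n : n ≥ 1} ∪ {0}; ||M|| = 19

A bounded diagonal operator on l^2 with diagonal entries d_n has spectrum equal to the closure of {d_n : n ≥ 1}: every d_n is an eigenvalue (with eigenvector e_n), so {d_n} ⊂ sigma(M); the spectrum is closed, so its closure is too; and for lambda not in the closure, (M - lambda I) has bounded inverse (the diagonal entries 1/(d_n - lambda) are bounded). For our sequence d_n = 19(-1)^n/n, n = 1, 2, 3, ...:
  - {d_n} = {19(-1)^n/n : n ≥ 1}; the only limit point is 0
  - closure = {19(-1)^n/n : n ≥ 1} ∪ {0}
For the norm: a diagonal operator has ||M|| = sup_n |d_n|. Here |d_n| = 19/n is decreasing, so sup_n |d_n| = |d_1| = 19. So ||M|| = 19.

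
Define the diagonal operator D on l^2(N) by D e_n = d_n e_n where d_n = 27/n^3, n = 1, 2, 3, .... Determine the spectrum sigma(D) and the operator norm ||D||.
sigma(D) = {27/n^3 : n ≥ 1} ∪ {0}; ||D|| = 27

A bounded diagonal operator on l^2 with diagonal entries d_n has spectrum equal to the closure of {d_n : n ≥ 1}: every d_n is an eigenvalue (with eigenvector e_n), so {d_n} ⊂ sigma(D); the spectrum is closed, so its closure is too; and for lambda not in the closure, (D - lambda I) has bounded inverse (the diagonal entries 1/(d_n - lambda) are bounded). For our sequence d_n = 27/n^3, n = 1, 2, 3, ...:
  - {d_n} = {27/n^3 : n ≥ 1}; the only limit point is 0
  - closure = {27/n^3 : n ≥ 1} ∪ {0}
For the norm: a diagonal operator has ||D|| = sup_n |d_n|. Here d_n = 27/n^3 is positive and decreasing, so sup_n |d_n| = d_1 = 27. So ||D|| = 27.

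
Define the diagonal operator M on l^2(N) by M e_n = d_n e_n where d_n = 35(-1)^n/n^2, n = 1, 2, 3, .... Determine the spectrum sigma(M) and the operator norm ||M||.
sigma(M) = {35(-1)^n/n^2 : n ≥ 1} ∪ {0}; ||M|| = 35

A bounded diagonal operator on l^2 with diagonal entries d_n has spectrum equal to the closure of {d_n : n ≥ 1}: every d_n is an eigenvalue (with eigenvector e_n), so {d_n} ⊂ sigma(M); the spectrum is closed, so its closure is too; and for lambda not in the closure, (M - lambda I) has bounded inverse (the diagonal entries 1/(d_n - lambda) are bounded). For our sequence d_n = 35(-1)^n/n^2, n = 1, 2, 3, ...:
  - {d_n} = {35(-1)^n/n^2 : n ≥ 1}; the only limit point is 0
  - closure = {35(-1)^n/n^2 : n ≥ 1} ∪ {0}
For the norm: a diagonal operator has ||M|| = sup_n |d_n|. Here |d_n| = 35/n^2 is decreasing, so sup_n |d_n| = |d_1| = 35. So ||M|| = 35.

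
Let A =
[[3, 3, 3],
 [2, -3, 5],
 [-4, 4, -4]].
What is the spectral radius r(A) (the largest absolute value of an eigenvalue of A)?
r(A) = 8

The eigenvalues of A are the roots of its characteristic polynomial. With M = A (coefficients from the trace, the sum of principal 2x2 minors, and det A):
  p(λ) = det(λ I - M) = λ^3 + 4λ^2 - 23λ + 72.
By the rational root theorem any rational root is an integer divisor of 72. Testing λ = -8: p(-8) = -512 + 256 + 184 + 72 = 0, so λ = -8 is a root. Dividing out (λ + 8) leaves p(λ) = (λ + 8)(λ^2 - 4λ + 9). For λ^2 - 4λ + 9 the discriminant is -20. It is negative, so the roots are the complex-conjugate pair λ = 2 ± (sqrt(20)/2) i ≈ 2 ± 2.2361i. For a conjugate pair the product of the roots equals the constant term, so |λ|^2 = 9 and |λ| = sqrt(9) = 3.
Thus the eigenvalues (to 4 decimals) are 2 ± 2.2361i (modulus 3); -8 (modulus 8). The spectral radius is the largest modulus: r(A) = 8. (Cross-check: r(A) ≤ ||A||_2 ≈ 9.3816; equality holds whenever A is normal, though it can also hold for some non-normal A.)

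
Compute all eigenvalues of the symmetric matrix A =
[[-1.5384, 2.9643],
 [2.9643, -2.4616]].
sigma(A) ≈ {-5, 1}

A is real symmetric, so its spectrum consists of real eigenvalues. Expanding the characteristic polynomial of the displayed matrix gives
  det(λ I - A) = p(λ) = λ^2 + (4)λ + (-5).
Solving p(λ) = 0 yields eigenvalues ≈ -5, 1. (A is shown rounded to 4 decimals, so these recover the underlying integer eigenvalues to within that precision.)
Verification: the trace of A = -4 equals the sum of eigenvalues -4, and det(A) ≈ -5.0001 matches the eigenvalue product -5.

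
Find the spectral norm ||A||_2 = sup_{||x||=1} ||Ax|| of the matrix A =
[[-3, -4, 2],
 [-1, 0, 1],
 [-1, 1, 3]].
||A||_2 ≈ 5.6095 (= sqrt(largest eigenvalue of A^T A))

||A||_2 = sigma_max(A) = sqrt(lambda_max(A^T A)). Form the symmetric matrix M = A^T A =
[[11, 11, -10],
 [11, 17, -5],
 [-10, -5, 14]].
Its characteristic polynomial (trace, sum of principal 2x2 minors, determinant of M give the coefficients) is
  p(λ) = det(λ I - M) = λ^3 - 42λ^2 + 333λ - 49.
No integer candidate from the rational root theorem (±divisors of 49) is a root, so the roots are irrational. The cubic discriminant is Δ = 45653625 > 0, so there are three distinct real roots. p(0) = -49 and p(1) = 243 have opposite signs, so a root lies in (0, 1); Newton's method refines it to λ ≈ 0.15. p(10) = 81 and p(11) = -137 have opposite signs, so a root lies in (10, 11); Newton's method refines it to λ ≈ 10.3831. p(31) = -297 and p(32) = 367 have opposite signs, so a root lies in (31, 32); Newton's method refines it to λ ≈ 31.467. Check (Vieta): the three roots sum to 42, matching tr M = 42.
So the eigenvalues of A^T A are ≈ 0.15, 10.3831, 31.467 (all ≥ 0, as they must be for A^T A). The largest is λ_max ≈ 31.467, hence ||A||_2 = sqrt(λ_max) ≈ 5.6095.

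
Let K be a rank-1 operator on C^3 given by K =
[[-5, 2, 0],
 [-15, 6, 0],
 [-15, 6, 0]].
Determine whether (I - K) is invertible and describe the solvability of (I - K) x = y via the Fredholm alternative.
(I - K) is singular (det(I - K) = 0, i.e. 1 ∈ sigma(K)). (I - K) x = y is solvable iff y ⊥ ker((I - K)^*) = span{(-5, 2, 0)}, i.e. iff -5y_1 + 2y_2 = 0. When solvable, the solutions are x = y + c·(1, 3, 3), c arbitrary (ker(I - K) = span{(1, 3, 3)}, dimension 1).

K has rank 1, so it is an outer product K = u v^T: every row of K is a multiple of one row vector. Reading off the entries, u = (1, 3, 3) and v = (-5, 2, 0) (row i of K equals u_i·v^T). A rank-one matrix u v^T satisfies K u = u (v·u) and kills the (2)-dimensional subspace v^⊥, so its characteristic polynomial is lambda^2 (lambda - v·u) with v·u = tr K = 1. Hence the eigenvalues of I - K are 1 (multiplicity 2) and 1 - (1) = 0, so det(I - K) = 0. (Direct check: I - K =
[[6, -2, 0],
 [15, -5, 0],
 [15, -6, 1]]
has determinant 0.) So 1 is an eigenvalue of K and (I - K) is not invertible. The finite-dimensional Fredholm alternative says: either (I - K) is invertible, or ker(I - K) ≠ {0} and then range(I - K) = ker((I - K)^*)^⊥, with dim ker(I - K) = dim ker((I - K)^*). We are in the second case, so we need both kernels. Kernel of I - K: (I - K) u = u - u (v·u) = u - u = 0, so ker(I - K) = span{u} = span{(1, 3, 3)} (it is exactly 1-dimensional because rank(I - K) = 2). Kernel of the adjoint: K is real, so (I - K)^* = I - K^T = I - v u^T, and (I - v u^T) v = v - v (u·v) = 0; hence ker((I - K)^*) = span{v} = span{(-5, 2, 0)}. Therefore (I - K) x = y is solvable iff <y, v> = 0, i.e. iff -5y_1 + 2y_2 = 0. When this holds, K y = u (v·y) = 0, so (I - K) y = y and x = y is a particular solution; the full solution set is the line x = y + c·u = y + c·(1, 3, 3), c ∈ C.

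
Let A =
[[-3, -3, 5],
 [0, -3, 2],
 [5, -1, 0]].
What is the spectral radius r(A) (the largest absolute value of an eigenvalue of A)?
r(A) = (9 + sqrt(29))/2 ≈ 7.1926

The eigenvalues of A are the roots of its characteristic polynomial. With M = A (coefficients from the trace, the sum of principal 2x2 minors, and det A):
  p(λ) = det(λ I - M) = λ^3 + 6λ^2 - 14λ - 39.
By the rational root theorem any rational root is an integer divisor of 39. Testing λ = 3: p(3) = 27 + 54 - 42 - 39 = 0, so λ = 3 is a root. Dividing out (λ - 3) leaves p(λ) = (λ - 3)(λ^2 + 9λ + 13). For λ^2 + 9λ + 13 the discriminant is 29. It is nonnegative but not a perfect square, so the roots are real and irrational: λ = (-9 ± sqrt(29))/2 ≈ -1.8074, -7.1926.
Thus the eigenvalues (to 4 decimals) are -1.8074 (modulus 1.8074); -7.1926 (modulus 7.1926); 3 (modulus 3). The spectral radius is the largest modulus: r(A) = (9 + sqrt(29))/2 ≈ 7.1926. (Cross-check: r(A) ≤ ||A||_2 ≈ 7.4433; equality holds whenever A is normal, though it can also hold for some non-normal A.)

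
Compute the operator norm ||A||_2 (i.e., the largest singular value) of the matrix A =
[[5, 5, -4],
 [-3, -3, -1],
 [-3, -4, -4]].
||A||_2 ≈ 9.6394 (= sqrt(largest eigenvalue of A^T A))

||A||_2 = sigma_max(A) = sqrt(lambda_max(A^T A)). Form the symmetric matrix M = A^T A =
[[43, 46, -5],
 [46, 50, -1],
 [-5, -1, 33]].
Its characteristic polynomial (trace, sum of principal 2x2 minors, determinant of M give the coefficients) is
  p(λ) = det(λ I - M) = λ^3 - 126λ^2 + 3077λ - 289.
No integer candidate from the rational root theorem (±divisors of 289) is a root, so the roots are irrational. The cubic discriminant is Δ = 33483706753 > 0, so there are three distinct real roots. p(0) = -289 and p(1) = 2663 have opposite signs, so a root lies in (0, 1); Newton's method refines it to λ ≈ 0.0943. p(32) = 1919 and p(33) = -25 have opposite signs, so a root lies in (32, 33); Newton's method refines it to λ ≈ 32.9873. p(92) = -4981 and p(93) = 455 have opposite signs, so a root lies in (92, 93); Newton's method refines it to λ ≈ 92.9184. Check (Vieta): the three roots sum to 126, matching tr M = 126.
So the eigenvalues of A^T A are ≈ 0.0943, 32.9873, 92.9184 (all ≥ 0, as they must be for A^T A). The largest is λ_max ≈ 92.9184, hence ||A||_2 = sqrt(λ_max) ≈ 9.6394.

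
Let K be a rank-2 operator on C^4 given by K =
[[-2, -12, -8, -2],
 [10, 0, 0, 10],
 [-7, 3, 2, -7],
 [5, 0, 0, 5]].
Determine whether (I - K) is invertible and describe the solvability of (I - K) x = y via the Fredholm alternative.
(I - K) is invertible (det(I - K) = 66 ≠ 0), so for every y in C^4 the equation (I - K) x = y has a unique solution.

K has rank 2 and factors as K = U V^T = u1 v1^T + u2 v2^T with u1 = (2, 2, -2, 1), v1 = (2, -3, -2, 2), u2 = (2, -2, 1, -1), v2 = (-3, -3, -2, -3) (multiplying out reproduces the displayed K). The nonzero eigenvalues of U V^T coincide with those of the 2 x 2 matrix G = V^T U = [[v1·u1, v1·u2], [v2·u1, v2·u2]] = [[4, 6], [-11, 1]], and by the Sylvester determinant identity det(I_4 - U V^T) = det(I_2 - V^T U) = det([[-3, -6], [11, 0]]) = (-3)(0) - (-6)(11) = 66. (Direct check: I - K =
[[3, 12, 8, 2],
 [-10, 1, 0, -10],
 [7, -3, -1, 7],
 [-5, 0, 0, -4]]
has determinant 66.) The finite-dimensional Fredholm alternative says: either (I - K) is invertible, or ker(I - K) ≠ {0} and then range(I - K) = ker((I - K)^*)^⊥, with dim ker(I - K) = dim ker((I - K)^*). Since det(I - K) ≠ 0, 1 is not an eigenvalue of K and ker(I - K) = {0}, so we are in the first case: for every y there is a unique x = (I - K)^(-1) y. (Explicitly, by the Woodbury identity, (I - U V^T)^(-1) = I + U (I_2 - G)^(-1) V^T.)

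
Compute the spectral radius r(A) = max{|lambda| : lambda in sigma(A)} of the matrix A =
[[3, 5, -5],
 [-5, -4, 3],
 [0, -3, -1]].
r(A) ≈ 4.928

The eigenvalues of A are the roots of its characteristic polynomial. With M = A (coefficients from the trace, the sum of principal 2x2 minors, and det A):
  p(λ) = det(λ I - M) = λ^3 + 2λ^2 + 23λ + 61.
No integer candidate from the rational root theorem (±divisors of 61) is a root, so the roots are irrational. The cubic discriminant is Δ = -98463 < 0, so there is one real root and a complex-conjugate pair. p(-3) = -17 and p(-2) = 15 have opposite signs, so a root lies in (-3, -2); Newton's method refines it to λ ≈ -2.5118. Dividing out (λ - (-2.5118)) leaves approximately λ^2 - 0.5118λ + 24.2855. For λ^2 - 0.5118λ + 24.2855 the discriminant is -96.8801. It is negative, so the remaining roots are the complex-conjugate pair λ ≈ 0.2559 ± 4.9214i. Their product equals the constant term, so |λ|^2 ≈ 24.2855 and |λ| ≈ 4.928.
Thus the eigenvalues (to 4 decimals) are -2.5118 (modulus 2.5118); 0.2559 ± 4.9214i (modulus 4.928). The spectral radius is the largest modulus: r(A) ≈ 4.928. (Cross-check: r(A) ≤ ||A||_2 ≈ 10.3236; equality holds whenever A is normal, though it can also hold for some non-normal A.)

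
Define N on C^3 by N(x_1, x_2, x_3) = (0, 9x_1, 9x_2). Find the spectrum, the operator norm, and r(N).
sigma(N) = {0}; ||N|| = 9; r(N) = 0. (N is nilpotent with N^3 = 0.)

On C^3, N is a strictly lower-triangular matrix with 9 on the subdiagonal and zeros elsewhere, so its characteristic polynomial is lambda^3 and every eigenvalue is 0: sigma(N) = {0}. For the operator norm, N e_i = 9e_{i+1} for i = 1, ..., 2 and N e_3 = 0, so the singular values of N are 9 (with multiplicity 2) and 0; hence ||N|| = 9. The spectral radius r(N) = max|lambda| = 0. Note ||N|| > r(N) — characteristic of non-normal nilpotent operators. Indeed N^3 = 0.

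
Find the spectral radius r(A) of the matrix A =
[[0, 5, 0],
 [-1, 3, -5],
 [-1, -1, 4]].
r(A) ≈ 6.2331

The eigenvalues of A are the roots of its characteristic polynomial. With M = A (coefficients from the trace, the sum of principal 2x2 minors, and det A):
  p(λ) = det(λ I - M) = λ^3 - 7λ^2 + 12λ - 45.
No integer candidate from the rational root theorem (±divisors of 45) is a root, so the roots are irrational. The cubic discriminant is Δ = -48231 < 0, so there is one real root and a complex-conjugate pair. p(6) = -9 and p(7) = 39 have opposite signs, so a root lies in (6, 7); Newton's method refines it to λ ≈ 6.2331. Dividing out (λ - (6.2331)) leaves approximately λ^2 - 0.7669λ + 7.2196. For λ^2 - 0.7669λ + 7.2196 the discriminant is -28.2901. It is negative, so the remaining roots are the complex-conjugate pair λ ≈ 0.3835 ± 2.6594i. Their product equals the constant term, so |λ|^2 ≈ 7.2196 and |λ| ≈ 2.6869.
Thus the eigenvalues (to 4 decimals) are 6.2331 (modulus 6.2331); 0.3835 ± 2.6594i (modulus 2.6869). The spectral radius is the largest modulus: r(A) ≈ 6.2331. (Cross-check: r(A) ≤ ||A||_2 ≈ 7.5705; equality holds whenever A is normal, though it can also hold for some non-normal A.)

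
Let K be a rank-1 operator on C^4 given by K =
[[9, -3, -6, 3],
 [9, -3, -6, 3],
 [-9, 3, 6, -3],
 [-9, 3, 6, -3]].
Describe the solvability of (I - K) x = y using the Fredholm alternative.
(I - K) is invertible (det(I - K) = -8 ≠ 0), so for every y in C^4 the equation (I - K) x = y has a unique solution.

K has rank 1, so it is an outer product K = u v^T: every row of K is a multiple of one row vector. Reading off the entries, u = (3, 3, -3, -3) and v = (3, -1, -2, 1) (row i of K equals u_i·v^T). A rank-one matrix u v^T satisfies K u = u (v·u) and kills the (3)-dimensional subspace v^⊥, so its characteristic polynomial is lambda^3 (lambda - v·u) with v·u = tr K = 9. Hence the eigenvalues of I - K are 1 (multiplicity 3) and 1 - (9) = -8, so det(I - K) = -8. (Direct check: I - K =
[[-8, 3, 6, -3],
 [-9, 4, 6, -3],
 [9, -3, -5, 3],
 [9, -3, -6, 4]]
has determinant -8.) The finite-dimensional Fredholm alternative says: either (I - K) is invertible, or ker(I - K) ≠ {0} and then range(I - K) = ker((I - K)^*)^⊥, with dim ker(I - K) = dim ker((I - K)^*). Since det(I - K) ≠ 0, 1 is not an eigenvalue of K and ker(I - K) = {0}, so we are in the first case: for every y there is a unique x = (I - K)^(-1) y. Explicitly, by the Sherman–Morrison formula, (I - u v^T)^(-1) = I + u v^T/(1 - v·u), i.e. (I - K)^(-1) = I + K/(-8).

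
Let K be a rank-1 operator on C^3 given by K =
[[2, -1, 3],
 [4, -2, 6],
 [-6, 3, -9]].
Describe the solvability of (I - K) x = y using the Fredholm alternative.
(I - K) is invertible (det(I - K) = 10 ≠ 0), so for every y in C^3 the equation (I - K) x = y has a unique solution.

K has rank 1, so it is an outer product K = u v^T: every row of K is a multiple of one row vector. Reading off the entries, u = (1, 2, -3) and v = (2, -1, 3) (row i of K equals u_i·v^T). A rank-one matrix u v^T satisfies K u = u (v·u) and kills the (2)-dimensional subspace v^⊥, so its characteristic polynomial is lambda^2 (lambda - v·u) with v·u = tr K = -9. Hence the eigenvalues of I - K are 1 (multiplicity 2) and 1 - (-9) = 10, so det(I - K) = 10. (Direct check: I - K =
[[-1, 1, -3],
 [-4, 3, -6],
 [6, -3, 10]]
has determinant 10.) The finite-dimensional Fredholm alternative says: either (I - K) is invertible, or ker(I - K) ≠ {0} and then range(I - K) = ker((I - K)^*)^⊥, with dim ker(I - K) = dim ker((I - K)^*). Since det(I - K) ≠ 0, 1 is not an eigenvalue of K and ker(I - K) = {0}, so we are in the first case: for every y there is a unique x = (I - K)^(-1) y. Explicitly, by the Sherman–Morrison formula, (I - u v^T)^(-1) = I + u v^T/(1 - v·u), i.e. (I - K)^(-1) = I + K/(10).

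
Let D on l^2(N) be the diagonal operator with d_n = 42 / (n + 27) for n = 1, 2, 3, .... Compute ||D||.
||D|| = 3/2 (attained at n = 1)

For D diagonal, ||D|| = sup_n |d_n| = sup_n 42/(n + 27). This is positive and strictly decreasing in n, so the supremum is attained at n = 1: d_1 = 42/(1 + 27) = 3/2. Hence ||D|| = 3/2.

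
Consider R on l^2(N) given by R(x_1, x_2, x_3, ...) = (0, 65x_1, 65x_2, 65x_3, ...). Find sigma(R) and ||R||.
sigma(R) = closed disk {z in C : |z| ≤ 65}; ||R|| = 65

Note R = 65·U where U is the unit right shift (U x)_k = x_{k-1} (with x_0 := 0); so ||R|| = 65||U|| and sigma(R) = 65·sigma(U). ||R x||^2 = sum_{k≥1} |65x_k|^2 = 4225||x||^2, so ||R|| = 65 and sigma(R) ⊂ {|z| ≤ 65}. For any |lambda| < 65, the equation (R - lambda I) x = 0 forces x_1 = 0, then 65x_k = lambda x_{k+1} ⇒ x = 0, so R has no eigenvalues. But (R - lambda I) is not surjective for |lambda| < 65: solving (R - lambda I) x = e_1 would require x_n proportional to (lambda/65)^(-n), which is not in l^2. So every |lambda| < 65 lies in the residual spectrum. The boundary |lambda| = 65 is in the approximate point spectrum (the spectrum is closed). Hence sigma(R) is the closed disk of radius 65.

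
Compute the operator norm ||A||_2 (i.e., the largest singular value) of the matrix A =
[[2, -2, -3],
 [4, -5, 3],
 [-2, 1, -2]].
||A||_2 ≈ 7.6893 (= sqrt(largest eigenvalue of A^T A))

||A||_2 = sigma_max(A) = sqrt(lambda_max(A^T A)). Form the symmetric matrix M = A^T A =
[[24, -26, 10],
 [-26, 30, -11],
 [10, -11, 22]].
Its characteristic polynomial (trace, sum of principal 2x2 minors, determinant of M give the coefficients) is
  p(λ) = det(λ I - M) = λ^3 - 76λ^2 + 1011λ - 784.
No integer candidate from the rational root theorem (±divisors of 784) is a root, so the roots are irrational. The cubic discriminant is Δ = 1461398756 > 0, so there are three distinct real roots. p(0) = -784 and p(1) = 152 have opposite signs, so a root lies in (0, 1); Newton's method refines it to λ ≈ 0.8262. p(16) = 32 and p(17) = -648 have opposite signs, so a root lies in (16, 17); Newton's method refines it to λ ≈ 16.0489. p(59) = -312 and p(60) = 2276 have opposite signs, so a root lies in (59, 60); Newton's method refines it to λ ≈ 59.1249. Check (Vieta): the three roots sum to 76, matching tr M = 76.
So the eigenvalues of A^T A are ≈ 0.8262, 16.0489, 59.1249 (all ≥ 0, as they must be for A^T A). The largest is λ_max ≈ 59.1249, hence ||A||_2 = sqrt(λ_max) ≈ 7.6893.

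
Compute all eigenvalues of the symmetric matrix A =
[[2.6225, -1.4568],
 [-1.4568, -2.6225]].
sigma(A) ≈ {-3, 3}

A is real symmetric, so its spectrum consists of real eigenvalues. Expanding the characteristic polynomial of the displayed matrix gives
  det(λ I - A) = p(λ) = λ^2 + (0)λ + (-9).
Solving p(λ) = 0 yields eigenvalues ≈ -3, 3. (A is shown rounded to 4 decimals, so these recover the underlying integer eigenvalues to within that precision.)
Verification: the trace of A = 0 equals the sum of eigenvalues 0, and det(A) ≈ -8.9998 matches the eigenvalue product -9.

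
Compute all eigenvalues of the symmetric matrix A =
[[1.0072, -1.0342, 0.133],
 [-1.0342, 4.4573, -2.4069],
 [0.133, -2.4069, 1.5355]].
sigma(A) ≈ {0, 1, 6}

A is real symmetric, so its spectrum consists of real eigenvalues. Expanding the characteristic polynomial of the displayed matrix gives
  det(λ I - A) = p(λ) = λ^3 + (-7)λ^2 + (6)λ + (0).
Solving p(λ) = 0 yields eigenvalues ≈ 0, 1, 6. (A is shown rounded to 4 decimals, so these recover the underlying integer eigenvalues to within that precision.)
Verification: the trace of A = 7 equals the sum of eigenvalues 7, and det(A) ≈ -0.0005 matches the eigenvalue product 0.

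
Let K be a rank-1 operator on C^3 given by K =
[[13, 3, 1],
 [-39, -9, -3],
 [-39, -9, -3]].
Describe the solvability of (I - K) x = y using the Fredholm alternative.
(I - K) is singular (det(I - K) = 0, i.e. 1 ∈ sigma(K)). (I - K) x = y is solvable iff y ⊥ ker((I - K)^*) = span{(13, 3, 1)}, i.e. iff 13y_1 + 3y_2 + y_3 = 0. When solvable, the solutions are x = y + c·(1, -3, -3), c arbitrary (ker(I - K) = span{(1, -3, -3)}, dimension 1).

K has rank 1, so it is an outer product K = u v^T: every row of K is a multiple of one row vector. Reading off the entries, u = (1, -3, -3) and v = (13, 3, 1) (row i of K equals u_i·v^T). A rank-one matrix u v^T satisfies K u = u (v·u) and kills the (2)-dimensional subspace v^⊥, so its characteristic polynomial is lambda^2 (lambda - v·u) with v·u = tr K = 1. Hence the eigenvalues of I - K are 1 (multiplicity 2) and 1 - (1) = 0, so det(I - K) = 0. (Direct check: I - K =
[[-12, -3, -1],
 [39, 10, 3],
 [39, 9, 4]]
has determinant 0.) So 1 is an eigenvalue of K and (I - K) is not invertible. The finite-dimensional Fredholm alternative says: either (I - K) is invertible, or ker(I - K) ≠ {0} and then range(I - K) = ker((I - K)^*)^⊥, with dim ker(I - K) = dim ker((I - K)^*). We are in the second case, so we need both kernels. Kernel of I - K: (I - K) u = u - u (v·u) = u - u = 0, so ker(I - K) = span{u} = span{(1, -3, -3)} (it is exactly 1-dimensional because rank(I - K) = 2). Kernel of the adjoint: K is real, so (I - K)^* = I - K^T = I - v u^T, and (I - v u^T) v = v - v (u·v) = 0; hence ker((I - K)^*) = span{v} = span{(13, 3, 1)}. Therefore (I - K) x = y is solvable iff <y, v> = 0, i.e. iff 13y_1 + 3y_2 + y_3 = 0. When this holds, K y = u (v·y) = 0, so (I - K) y = y and x = y is a particular solution; the full solution set is the line x = y + c·u = y + c·(1, -3, -3), c ∈ C.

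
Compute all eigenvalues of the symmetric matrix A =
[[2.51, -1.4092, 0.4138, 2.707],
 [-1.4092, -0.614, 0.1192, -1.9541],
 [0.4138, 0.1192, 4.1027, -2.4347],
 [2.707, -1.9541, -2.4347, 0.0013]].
sigma(A) ≈ {-3, -1, 4, 6}

A is real symmetric, so its spectrum consists of real eigenvalues. Expanding the characteristic polynomial of the displayed matrix gives
  det(λ I - A) = p(λ) = λ^4 + (-6)λ^3 + (-13)λ^2 + (66)λ + (72.0012).
Solving p(λ) = 0 yields eigenvalues ≈ -3, -1, 4, 6. (A is shown rounded to 4 decimals, so these recover the underlying integer eigenvalues to within that precision.)
Verification: the trace of A = 6 equals the sum of eigenvalues 6, and det(A) ≈ 72.0012 matches the eigenvalue product 72.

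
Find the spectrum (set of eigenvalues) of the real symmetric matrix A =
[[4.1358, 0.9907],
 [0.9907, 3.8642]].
sigma(A) ≈ {3, 5}

A is real symmetric, so its spectrum consists of real eigenvalues. Expanding the characteristic polynomial of the displayed matrix gives
  det(λ I - A) = p(λ) = λ^2 + (-8)λ + (15).
Solving p(λ) = 0 yields eigenvalues ≈ 3, 5. (A is shown rounded to 4 decimals, so these recover the underlying integer eigenvalues to within that precision.)
Verification: the trace of A = 8 equals the sum of eigenvalues 8, and det(A) ≈ 15.0001 matches the eigenvalue product 15.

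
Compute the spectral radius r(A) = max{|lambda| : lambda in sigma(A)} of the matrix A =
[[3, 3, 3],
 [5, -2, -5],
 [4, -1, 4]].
r(A) ≈ 6.7433

The eigenvalues of A are the roots of its characteristic polynomial. With M = A (coefficients from the trace, the sum of principal 2x2 minors, and det A):
  p(λ) = det(λ I - M) = λ^3 - 5λ^2 - 34λ + 150.
No integer candidate from the rational root theorem (±divisors of 150) is a root, so the roots are irrational. The cubic discriminant is Δ = 112616 > 0, so there are three distinct real roots. p(-6) = -42 and p(-5) = 70 have opposite signs, so a root lies in (-6, -5); Newton's method refines it to λ ≈ -5.6679. p(3) = 30 and p(4) = -2 have opposite signs, so a root lies in (3, 4); Newton's method refines it to λ ≈ 3.9246. p(6) = -18 and p(7) = 10 have opposite signs, so a root lies in (6, 7); Newton's method refines it to λ ≈ 6.7433. Check (Vieta): the three roots sum to 5, matching tr M = 5.
Thus the eigenvalues (to 4 decimals) are -5.6679 (modulus 5.6679); 3.9246 (modulus 3.9246); 6.7433 (modulus 6.7433). The spectral radius is the largest modulus: r(A) ≈ 6.7433. (Cross-check: r(A) ≤ ||A||_2 ≈ 7.4805; equality holds whenever A is normal, though it can also hold for some non-normal A.)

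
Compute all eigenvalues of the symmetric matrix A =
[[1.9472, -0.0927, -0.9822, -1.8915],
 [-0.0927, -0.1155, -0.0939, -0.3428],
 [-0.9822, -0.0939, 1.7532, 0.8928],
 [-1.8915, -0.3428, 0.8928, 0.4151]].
sigma(A) ≈ {-1, 0, 1, 4}

A is real symmetric, so its spectrum consists of real eigenvalues. Expanding the characteristic polynomial of the displayed matrix gives
  det(λ I - A) = p(λ) = λ^4 + (-4)λ^3 + (-1)λ^2 + (4)λ + (0).
Solving p(λ) = 0 yields eigenvalues ≈ -1, 0, 1, 4. (A is shown rounded to 4 decimals, so these recover the underlying integer eigenvalues to within that precision.)
Verification: the trace of A = 4 equals the sum of eigenvalues 4, and det(A) ≈ -0.0000 matches the eigenvalue product 0.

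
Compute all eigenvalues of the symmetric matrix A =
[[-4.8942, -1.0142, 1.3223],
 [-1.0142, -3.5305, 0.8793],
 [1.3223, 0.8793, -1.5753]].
sigma(A) ≈ {-6, -3, -1}

A is real symmetric, so its spectrum consists of real eigenvalues. Expanding the characteristic polynomial of the displayed matrix gives
  det(λ I - A) = p(λ) = λ^3 + (10)λ^2 + (27)λ + (18).
Solving p(λ) = 0 yields eigenvalues ≈ -6, -3, -1. (A is shown rounded to 4 decimals, so these recover the underlying integer eigenvalues to within that precision.)
Verification: the trace of A = -10 equals the sum of eigenvalues -10, and det(A) ≈ -18.0006 matches the eigenvalue product -18.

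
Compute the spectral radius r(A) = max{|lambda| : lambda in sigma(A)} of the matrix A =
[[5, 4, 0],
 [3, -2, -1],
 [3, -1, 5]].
r(A) ≈ 5.8899

The eigenvalues of A are the roots of its characteristic polynomial. With M = A (coefficients from the trace, the sum of principal 2x2 minors, and det A):
  p(λ) = det(λ I - M) = λ^3 - 8λ^2 - 8λ + 127.
No integer candidate from the rational root theorem (±divisors of 127) is a root, so the roots are irrational. The cubic discriminant is Δ = -22939 < 0, so there is one real root and a complex-conjugate pair. p(-4) = -33 and p(-3) = 52 have opposite signs, so a root lies in (-4, -3); Newton's method refines it to λ ≈ -3.661. Dividing out (λ - (-3.661)) leaves approximately λ^2 - 11.661λ + 34.6903. For λ^2 - 11.661λ + 34.6903 the discriminant is -2.7833. It is negative, so the remaining roots are the complex-conjugate pair λ ≈ 5.8305 ± 0.8342i. Their product equals the constant term, so |λ|^2 ≈ 34.6903 and |λ| ≈ 5.8899.
Thus the eigenvalues (to 4 decimals) are -3.661 (modulus 3.661); 5.8305 ± 0.8342i (modulus 5.8899). The spectral radius is the largest modulus: r(A) ≈ 5.8899. (Cross-check: r(A) ≤ ||A||_2 ≈ 7.187; equality holds whenever A is normal, though it can also hold for some non-normal A.)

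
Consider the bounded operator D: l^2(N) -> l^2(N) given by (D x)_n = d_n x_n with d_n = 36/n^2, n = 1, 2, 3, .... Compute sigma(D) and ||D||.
sigma(D) = {36/n^2 : n ≥ 1} ∪ {0}; ||D|| = 36

A bounded diagonal operator on l^2 with diagonal entries d_n has spectrum equal to the closure of {d_n : n ≥ 1}: every d_n is an eigenvalue (with eigenvector e_n), so {d_n} ⊂ sigma(D); the spectrum is closed, so its closure is too; and for lambda not in the closure, (D - lambda I) has bounded inverse (the diagonal entries 1/(d_n - lambda) are bounded). For our sequence d_n = 36/n^2, n = 1, 2, 3, ...:
  - {d_n} = {36/n^2 : n ≥ 1}; the only limit point is 0
  - closure = {36/n^2 : n ≥ 1} ∪ {0}
For the norm: a diagonal operator has ||D|| = sup_n |d_n|. Here d_n = 36/n^2 is positive and decreasing, so sup_n |d_n| = d_1 = 36. So ||D|| = 36.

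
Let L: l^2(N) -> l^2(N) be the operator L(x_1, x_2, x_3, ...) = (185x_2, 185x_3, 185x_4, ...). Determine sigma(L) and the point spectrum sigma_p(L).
sigma(L) = closed disk {z in C : |z| ≤ 185}; sigma_p(L) = open disk {z in C : |z| < 185}

Note L = 185·V where V is the unit left shift (V x)_k = x_{k+1}; so sigma(L) = 185·sigma(V) and ||L|| = 185||V||. ||L x||^2 = 34225sum_{k≥2} |x_k|^2 ≤ 34225||x||^2, with equality on {x : x_1 = 0}, so ||L|| = 185. For any lambda with |lambda| < 185, set r = lambda/185 (|r| < 1); the vector x = (1, r, r^2, ...) is in l^2 and satisfies L x = 185(r, r^2, ...) = lambda x, so lambda is an eigenvalue. On the boundary |lambda| = 185 the geometric series diverges, so no l^2 eigenvector exists, but these lambda lie in the approximate point spectrum. Hence sigma(L) is the closed disk of radius 185 and sigma_p(L) is the open disk.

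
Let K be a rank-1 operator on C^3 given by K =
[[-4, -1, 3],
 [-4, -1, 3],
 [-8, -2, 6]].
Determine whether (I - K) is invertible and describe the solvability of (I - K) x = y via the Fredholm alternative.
(I - K) is singular (det(I - K) = 0, i.e. 1 ∈ sigma(K)). (I - K) x = y is solvable iff y ⊥ ker((I - K)^*) = span{(-4, -1, 3)}, i.e. iff -4y_1 - y_2 + 3y_3 = 0. When solvable, the solutions are x = y + c·(1, 1, 2), c arbitrary (ker(I - K) = span{(1, 1, 2)}, dimension 1).

K has rank 1, so it is an outer product K = u v^T: every row of K is a multiple of one row vector. Reading off the entries, u = (1, 1, 2) and v = (-4, -1, 3) (row i of K equals u_i·v^T). A rank-one matrix u v^T satisfies K u = u (v·u) and kills the (2)-dimensional subspace v^⊥, so its characteristic polynomial is lambda^2 (lambda - v·u) with v·u = tr K = 1. Hence the eigenvalues of I - K are 1 (multiplicity 2) and 1 - (1) = 0, so det(I - K) = 0. (Direct check: I - K =
[[5, 1, -3],
 [4, 2, -3],
 [8, 2, -5]]
has determinant 0.) So 1 is an eigenvalue of K and (I - K) is not invertible. The finite-dimensional Fredholm alternative says: either (I - K) is invertible, or ker(I - K) ≠ {0} and then range(I - K) = ker((I - K)^*)^⊥, with dim ker(I - K) = dim ker((I - K)^*). We are in the second case, so we need both kernels. Kernel of I - K: (I - K) u = u - u (v·u) = u - u = 0, so ker(I - K) = span{u} = span{(1, 1, 2)} (it is exactly 1-dimensional because rank(I - K) = 2). Kernel of the adjoint: K is real, so (I - K)^* = I - K^T = I - v u^T, and (I - v u^T) v = v - v (u·v) = 0; hence ker((I - K)^*) = span{v} = span{(-4, -1, 3)}. Therefore (I - K) x = y is solvable iff <y, v> = 0, i.e. iff -4y_1 - y_2 + 3y_3 = 0. When this holds, K y = u (v·y) = 0, so (I - K) y = y and x = y is a particular solution; the full solution set is the line x = y + c·u = y + c·(1, 1, 2), c ∈ C.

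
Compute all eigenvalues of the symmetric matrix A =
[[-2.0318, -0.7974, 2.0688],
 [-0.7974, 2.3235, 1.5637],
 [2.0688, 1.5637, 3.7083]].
sigma(A) ≈ {-3, 2, 5}

A is real symmetric, so its spectrum consists of real eigenvalues. Expanding the characteristic polynomial of the displayed matrix gives
  det(λ I - A) = p(λ) = λ^3 + (-4)λ^2 + (-11)λ + (30).
Solving p(λ) = 0 yields eigenvalues ≈ -3, 2, 5. (A is shown rounded to 4 decimals, so these recover the underlying integer eigenvalues to within that precision.)
Verification: the trace of A = 4 equals the sum of eigenvalues 4, and det(A) ≈ -29.9999 matches the eigenvalue product -30.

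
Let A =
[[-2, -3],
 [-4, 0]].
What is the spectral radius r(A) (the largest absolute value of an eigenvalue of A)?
r(A) = (2 + sqrt(52))/2 ≈ 4.6056

The eigenvalues of A are the roots of its characteristic polynomial. With M = A (coefficients from the trace and determinant):
  p(λ) = det(λ I - M) = λ^2 + 2λ - 12.
For λ^2 + 2λ - 12 the discriminant is 52. It is nonnegative but not a perfect square, so the roots are real and irrational: λ = (-2 ± sqrt(52))/2 ≈ 2.6056, -4.6056.
Thus the eigenvalues (to 4 decimals) are 2.6056 (modulus 2.6056); -4.6056 (modulus 4.6056). The spectral radius is the largest modulus: r(A) = (2 + sqrt(52))/2 ≈ 4.6056. (Cross-check: r(A) ≤ ||A||_2 ≈ 4.7581; equality holds whenever A is normal, though it can also hold for some non-normal A.)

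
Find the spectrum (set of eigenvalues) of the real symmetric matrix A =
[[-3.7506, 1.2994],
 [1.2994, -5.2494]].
sigma(A) ≈ {-6, -3}

A is real symmetric, so its spectrum consists of real eigenvalues. Expanding the characteristic polynomial of the displayed matrix gives
  det(λ I - A) = p(λ) = λ^2 + (9)λ + (18).
Solving p(λ) = 0 yields eigenvalues ≈ -6, -3. (A is shown rounded to 4 decimals, so these recover the underlying integer eigenvalues to within that precision.)
Verification: the trace of A = -9 equals the sum of eigenvalues -9, and det(A) ≈ 18.0000 matches the eigenvalue product 18.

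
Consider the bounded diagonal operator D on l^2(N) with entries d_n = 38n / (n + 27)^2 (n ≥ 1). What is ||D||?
||D|| = 19/54 (attained at n = 27)

For D diagonal, ||D|| = sup_n |d_n|. Treat f(x) = 38x / (x + 27)^2 for real x > 0. By the quotient rule, f'(x) = 38(27 - x)/(x + 27)^3, which is positive for x < 27 and negative for x > 27. So f has a unique maximum at x = 27, and since 27 is a positive integer, the supremum over n ≥ 1 is attained at n = 27: d_27 = 38·27/(27 + 27)^2 = 38·27/2916 = 19/54. Hence ||D|| = 19/54.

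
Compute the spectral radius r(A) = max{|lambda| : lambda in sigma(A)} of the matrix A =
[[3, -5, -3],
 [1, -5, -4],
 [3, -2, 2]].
r(A) ≈ 4.2856

The eigenvalues of A are the roots of its characteristic polynomial. With M = A (coefficients from the trace, the sum of principal 2x2 minors, and det A):
  p(λ) = det(λ I - M) = λ^3 - 13λ + 23.
No integer candidate from the rational root theorem (±divisors of 23) is a root, so the roots are irrational. The cubic discriminant is Δ = -5495 < 0, so there is one real root and a complex-conjugate pair. p(-5) = -37 and p(-4) = 11 have opposite signs, so a root lies in (-5, -4); Newton's method refines it to λ ≈ -4.2856. Dividing out (λ - (-4.2856)) leaves approximately λ^2 - 4.2856λ + 5.3668. For λ^2 - 4.2856λ + 5.3668 the discriminant is -3.1003. It is negative, so the remaining roots are the complex-conjugate pair λ ≈ 2.1428 ± 0.8804i. Their product equals the constant term, so |λ|^2 ≈ 5.3668 and |λ| ≈ 2.3166.
Thus the eigenvalues (to 4 decimals) are -4.2856 (modulus 4.2856); 2.1428 ± 0.8804i (modulus 2.3166). The spectral radius is the largest modulus: r(A) ≈ 4.2856. (Cross-check: r(A) ≤ ||A||_2 ≈ 9.2149; equality holds whenever A is normal, though it can also hold for some non-normal A.)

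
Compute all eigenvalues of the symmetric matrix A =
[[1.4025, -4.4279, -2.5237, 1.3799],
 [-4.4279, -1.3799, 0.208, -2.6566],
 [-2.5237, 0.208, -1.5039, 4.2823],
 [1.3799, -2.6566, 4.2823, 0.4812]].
sigma(A) ≈ {-6, -5, 4, 6}

A is real symmetric, so its spectrum consists of real eigenvalues. Expanding the characteristic polynomial of the displayed matrix gives
  det(λ I - A) = p(λ) = λ^4 + (1)λ^3 + (-56)λ^2 + (-36.0032)λ + (720.0119).
Solving p(λ) = 0 yields eigenvalues ≈ -6, -5, 4, 6. (A is shown rounded to 4 decimals, so these recover the underlying integer eigenvalues to within that precision.)
Verification: the trace of A = -1 equals the sum of eigenvalues -1, and det(A) ≈ 720.0119 matches the eigenvalue product 720.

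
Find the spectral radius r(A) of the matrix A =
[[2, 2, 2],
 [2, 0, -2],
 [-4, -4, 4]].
r(A) ≈ 4.2322

The eigenvalues of A are the roots of its characteristic polynomial. With M = A (coefficients from the trace, the sum of principal 2x2 minors, and det A):
  p(λ) = det(λ I - M) = λ^3 - 6λ^2 + 4λ + 32.
No integer candidate from the rational root theorem (±divisors of 32) is a root, so the roots are irrational. The cubic discriminant is Δ = -13504 < 0, so there is one real root and a complex-conjugate pair. p(-2) = -8 and p(-1) = 21 have opposite signs, so a root lies in (-2, -1); Newton's method refines it to λ ≈ -1.7866. Dividing out (λ - (-1.7866)) leaves approximately λ^2 - 7.7866λ + 17.9113. For λ^2 - 7.7866λ + 17.9113 the discriminant is -11.0145. It is negative, so the remaining roots are the complex-conjugate pair λ ≈ 3.8933 ± 1.6594i. Their product equals the constant term, so |λ|^2 ≈ 17.9113 and |λ| ≈ 4.2322.
Thus the eigenvalues (to 4 decimals) are -1.7866 (modulus 1.7866); 3.8933 ± 1.6594i (modulus 4.2322). The spectral radius is the largest modulus: r(A) ≈ 4.2322. (Cross-check: r(A) ≤ ||A||_2 ≈ 7.4124; equality holds whenever A is normal, though it can also hold for some non-normal A.)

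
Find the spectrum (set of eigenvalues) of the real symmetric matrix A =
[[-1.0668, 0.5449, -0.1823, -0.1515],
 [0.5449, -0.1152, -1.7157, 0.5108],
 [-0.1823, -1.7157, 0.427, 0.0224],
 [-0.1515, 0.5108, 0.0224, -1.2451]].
sigma(A) ≈ {-2, -1, 2} (-1 with multiplicity 2)

A is real symmetric, so its spectrum consists of real eigenvalues. Expanding the characteristic polynomial of the displayed matrix gives
  det(λ I - A) = p(λ) = λ^4 + (2)λ^3 + (-3)λ^2 + (-8)λ + (-4).
Solving p(λ) = 0 yields eigenvalues ≈ -2, -1, -1, 2. (A is shown rounded to 4 decimals, so these recover the underlying integer eigenvalues to within that precision.)
Verification: the trace of A = -2 equals the sum of eigenvalues -2, and det(A) ≈ -4.0002 matches the eigenvalue product -4.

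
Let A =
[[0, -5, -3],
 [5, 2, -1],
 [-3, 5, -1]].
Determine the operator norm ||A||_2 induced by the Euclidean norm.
||A||_2 ≈ 7.5279 (= sqrt(largest eigenvalue of A^T A))

||A||_2 = sigma_max(A) = sqrt(lambda_max(A^T A)). Form the symmetric matrix M = A^T A =
[[34, -5, -2],
 [-5, 54, 8],
 [-2, 8, 11]].
Its characteristic polynomial (trace, sum of principal 2x2 minors, determinant of M give the coefficients) is
  p(λ) = det(λ I - M) = λ^3 - 99λ^2 + 2711λ - 17689.
No integer candidate from the rational root theorem (±divisors of 17689) is a root, so the roots are irrational. The cubic discriminant is Δ = 687248464 > 0, so there are three distinct real roots. p(9) = -580 and p(10) = 521 have opposite signs, so a root lies in (9, 10); Newton's method refines it to λ ≈ 9.5108. p(32) = 455 and p(33) = -100 have opposite signs, so a root lies in (32, 33); Newton's method refines it to λ ≈ 32.8201. p(56) = -721 and p(57) = 380 have opposite signs, so a root lies in (56, 57); Newton's method refines it to λ ≈ 56.6691. Check (Vieta): the three roots sum to 99, matching tr M = 99.
So the eigenvalues of A^T A are ≈ 9.5108, 32.8201, 56.6691 (all ≥ 0, as they must be for A^T A). The largest is λ_max ≈ 56.6691, hence ||A||_2 = sqrt(λ_max) ≈ 7.5279.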